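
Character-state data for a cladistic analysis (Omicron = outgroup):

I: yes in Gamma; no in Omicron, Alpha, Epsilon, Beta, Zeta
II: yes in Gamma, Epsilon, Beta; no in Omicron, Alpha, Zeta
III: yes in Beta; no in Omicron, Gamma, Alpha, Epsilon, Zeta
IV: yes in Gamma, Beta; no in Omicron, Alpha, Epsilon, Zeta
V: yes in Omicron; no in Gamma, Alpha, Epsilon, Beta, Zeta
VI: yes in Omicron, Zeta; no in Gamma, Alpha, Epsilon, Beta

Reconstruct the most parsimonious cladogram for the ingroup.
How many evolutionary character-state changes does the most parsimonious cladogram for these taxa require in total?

Character polarity is set by the outgroup: the derived state is whichever differs from the outgroup's state, so for V, VI the derived state is 'no', and for the remaining characters it is 'yes'.
I (derived state 'yes') is unique to Gamma (autapomorphy; uninformative for grouping).
II: derived state 'yes' in Beta, Epsilon, and Gamma only — synapomorphy for {Beta, Epsilon, Gamma}.
III (derived state 'yes') is unique to Beta (autapomorphy; uninformative for grouping).
IV: derived state 'yes' in Beta and Gamma only — synapomorphy for {Beta, Gamma}.
All ingroup taxa share the derived state 'no' for V; it defines the ingroup but does not resolve relationships within it.
Only Alpha, Beta, Epsilon, and Gamma show the derived state 'no' for VI, supporting them as a clade.
Most parsimonious ingroup topology: ((((Gamma,Beta),Epsilon),Alpha),Zeta).
Changes per character on this tree: I: 1; II: 1; III: 1; IV: 1; V: 1; VI: 1.
Total = 6.

6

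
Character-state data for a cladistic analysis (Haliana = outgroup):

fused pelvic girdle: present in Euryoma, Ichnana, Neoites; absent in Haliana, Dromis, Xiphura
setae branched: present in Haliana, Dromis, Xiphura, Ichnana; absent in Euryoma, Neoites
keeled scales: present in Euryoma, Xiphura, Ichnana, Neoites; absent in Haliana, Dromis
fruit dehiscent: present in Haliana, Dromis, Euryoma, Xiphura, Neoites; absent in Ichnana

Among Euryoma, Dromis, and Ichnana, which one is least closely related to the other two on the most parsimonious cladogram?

Dromis

Character polarity is set by the outgroup: the derived state is whichever differs from the outgroup's state, so for setae branched, fruit dehiscent the derived state is 'absent', and for the remaining characters it is 'present'.
Only Euryoma, Ichnana, and Neoites show the derived state 'present' for fused pelvic girdle, supporting them as a clade.
setae branched: derived state 'absent' in Euryoma and Neoites only — synapomorphy for {Euryoma, Neoites}.
keeled scales: derived state 'present' in Euryoma, Ichnana, Neoites, and Xiphura only — synapomorphy for {Euryoma, Ichnana, Neoites, Xiphura}.
fruit dehiscent: derived state 'absent' in Ichnana only — an autapomorphy, so it tells us nothing about relationships among taxa.
Most parsimonious ingroup topology: (Dromis,(((Euryoma,Neoites),Ichnana),Xiphura)).
Euryoma and Ichnana share a more recent common ancestor with each other than either does with Dromis, so Dromis is the least closely related of the three.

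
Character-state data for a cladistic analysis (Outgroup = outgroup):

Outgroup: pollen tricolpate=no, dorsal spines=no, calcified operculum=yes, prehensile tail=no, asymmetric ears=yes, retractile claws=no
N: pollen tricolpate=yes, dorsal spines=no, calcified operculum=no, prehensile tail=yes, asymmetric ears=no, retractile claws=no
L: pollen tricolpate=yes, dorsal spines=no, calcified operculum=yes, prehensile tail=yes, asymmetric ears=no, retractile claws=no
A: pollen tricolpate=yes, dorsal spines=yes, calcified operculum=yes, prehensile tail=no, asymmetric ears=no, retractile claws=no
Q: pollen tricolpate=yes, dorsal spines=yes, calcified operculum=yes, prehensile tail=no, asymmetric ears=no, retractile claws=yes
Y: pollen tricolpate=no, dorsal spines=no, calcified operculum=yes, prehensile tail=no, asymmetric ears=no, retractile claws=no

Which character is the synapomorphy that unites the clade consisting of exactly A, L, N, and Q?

Character polarity is set by the outgroup: the derived state is whichever differs from the outgroup's state, so for calcified operculum, asymmetric ears the derived state is 'no', and for the remaining characters it is 'yes'.
pollen tricolpate: derived state 'yes' in A, L, N, and Q only — synapomorphy for {A, L, N, Q}.
dorsal spines (derived state 'yes') is shared by A and Q — a synapomorphy uniting that clade.
calcified operculum: derived state 'no' in N only — an autapomorphy, so it tells us nothing about relationships among taxa.
Only L and N show the derived state 'yes' for prehensile tail, supporting them as a clade.
All ingroup taxa share the derived state 'no' for asymmetric ears; it defines the ingroup but does not resolve relationships within it.
retractile claws (derived state 'yes') is unique to Q (autapomorphy; uninformative for grouping).
Most parsimonious ingroup topology: (((N,L),(A,Q)),Y).
The clade {A, L, N, Q} is supported by pollen tricolpate: its derived state 'yes' occurs in exactly those taxa and in no other taxon (including the outgroup).

pollen tricolpate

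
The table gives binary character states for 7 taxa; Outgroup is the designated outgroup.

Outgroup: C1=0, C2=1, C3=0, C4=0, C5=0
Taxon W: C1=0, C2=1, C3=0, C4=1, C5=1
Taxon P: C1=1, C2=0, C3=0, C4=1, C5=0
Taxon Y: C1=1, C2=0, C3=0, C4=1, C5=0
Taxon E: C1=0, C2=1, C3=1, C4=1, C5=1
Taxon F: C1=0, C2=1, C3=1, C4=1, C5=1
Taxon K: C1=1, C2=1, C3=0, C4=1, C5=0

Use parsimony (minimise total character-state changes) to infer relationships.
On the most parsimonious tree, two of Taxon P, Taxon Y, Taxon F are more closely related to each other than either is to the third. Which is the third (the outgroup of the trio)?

Character polarity is set by the outgroup: the derived state is whichever differs from the outgroup's state, so for C2 the derived state is '0', and for the remaining characters it is '1'.
Only Taxon K, Taxon P, and Taxon Y show the derived state '1' for C1, supporting them as a clade.
C2: derived state '0' in Taxon P and Taxon Y only — synapomorphy for {Taxon P, Taxon Y}.
Only Taxon E and Taxon F show the derived state '1' for C3, supporting them as a clade.
All ingroup taxa share the derived state '1' for C4; it defines the ingroup but does not resolve relationships within it.
C5: derived state '1' in Taxon E, Taxon F, and Taxon W only — synapomorphy for {Taxon E, Taxon F, Taxon W}.
Most parsimonious ingroup topology: ((Taxon W,(Taxon E,Taxon F)),((Taxon P,Taxon Y),Taxon K)).
Taxon P and Taxon Y share a more recent common ancestor with each other than either does with Taxon F, so Taxon F is the least closely related of the three.

Taxon F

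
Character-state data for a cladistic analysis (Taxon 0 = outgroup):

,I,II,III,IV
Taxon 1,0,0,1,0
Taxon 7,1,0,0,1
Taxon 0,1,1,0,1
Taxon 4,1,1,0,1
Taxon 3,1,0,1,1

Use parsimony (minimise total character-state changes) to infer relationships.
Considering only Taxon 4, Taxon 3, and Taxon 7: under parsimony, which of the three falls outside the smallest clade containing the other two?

Taxon 4

Character polarity is set by the outgroup: the derived state is whichever differs from the outgroup's state, so for I, II, IV the derived state is '0', and for the remaining characters it is '1'.
I (derived state '0') is unique to Taxon 1 (autapomorphy; uninformative for grouping).
II (derived state '0') is shared by Taxon 1, Taxon 3, and Taxon 7 — a synapomorphy uniting that clade.
III: derived state '1' in Taxon 1 and Taxon 3 only — synapomorphy for {Taxon 1, Taxon 3}.
IV: derived state '0' in Taxon 1 only — an autapomorphy, so it tells us nothing about relationships among taxa.
Most parsimonious ingroup topology: ((Taxon 7,(Taxon 1,Taxon 3)),Taxon 4).
Taxon 7 and Taxon 3 share a more recent common ancestor with each other than either does with Taxon 4, so Taxon 4 is the least closely related of the three.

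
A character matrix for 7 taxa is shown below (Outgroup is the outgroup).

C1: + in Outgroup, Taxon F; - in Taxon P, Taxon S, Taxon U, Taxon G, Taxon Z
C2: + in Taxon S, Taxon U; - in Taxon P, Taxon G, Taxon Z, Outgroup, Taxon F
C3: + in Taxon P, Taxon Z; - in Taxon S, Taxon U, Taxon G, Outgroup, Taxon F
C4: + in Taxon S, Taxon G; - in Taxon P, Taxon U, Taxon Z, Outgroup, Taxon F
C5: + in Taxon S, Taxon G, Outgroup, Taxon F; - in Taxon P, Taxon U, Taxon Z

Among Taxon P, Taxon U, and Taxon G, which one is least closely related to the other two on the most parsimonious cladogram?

Taxon G

Character polarity is set by the outgroup: the derived state is whichever differs from the outgroup's state, so for C1, C5 the derived state is '-', and for the remaining characters it is '+'.
C1 (derived state '-') is shared by Taxon G, Taxon P, Taxon S, Taxon U, and Taxon Z — a synapomorphy uniting that clade.
C2 groups Taxon S and Taxon U, which is incompatible with the clades supported by the remaining characters; treating it as convergent (homoplasy) costs fewer steps than any alternative tree.
C3: derived state '+' in Taxon P and Taxon Z only — synapomorphy for {Taxon P, Taxon Z}.
C4 (derived state '+') is shared by Taxon G and Taxon S — a synapomorphy uniting that clade.
C5: derived state '-' in Taxon P, Taxon U, and Taxon Z only — synapomorphy for {Taxon P, Taxon U, Taxon Z}.
Most parsimonious ingroup topology: ((((Taxon Z,Taxon P),Taxon U),(Taxon G,Taxon S)),Taxon F).
Taxon P and Taxon U share a more recent common ancestor with each other than either does with Taxon G, so Taxon G is the least closely related of the three.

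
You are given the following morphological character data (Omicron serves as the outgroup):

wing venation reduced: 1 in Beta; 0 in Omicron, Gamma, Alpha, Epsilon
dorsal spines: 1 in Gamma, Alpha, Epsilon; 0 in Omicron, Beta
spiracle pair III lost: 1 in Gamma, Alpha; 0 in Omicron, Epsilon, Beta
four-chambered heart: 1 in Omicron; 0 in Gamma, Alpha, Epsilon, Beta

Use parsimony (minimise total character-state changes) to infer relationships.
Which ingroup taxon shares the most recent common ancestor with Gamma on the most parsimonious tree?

Character polarity is set by the outgroup: the derived state is whichever differs from the outgroup's state, so for four-chambered heart the derived state is '0', and for the remaining characters it is '1'.
wing venation reduced: derived state '1' in Beta only — an autapomorphy, so it tells us nothing about relationships among taxa.
dorsal spines (derived state '1') is shared by Alpha, Epsilon, and Gamma — a synapomorphy uniting that clade.
spiracle pair III lost: derived state '1' in Alpha and Gamma only — synapomorphy for {Alpha, Gamma}.
All ingroup taxa share the derived state '0' for four-chambered heart; it defines the ingroup but does not resolve relationships within it.
Most parsimonious ingroup topology: ((Epsilon,(Gamma,Alpha)),Beta).
Gamma and Alpha form a cherry on this tree, so they are sister taxa.

Alpha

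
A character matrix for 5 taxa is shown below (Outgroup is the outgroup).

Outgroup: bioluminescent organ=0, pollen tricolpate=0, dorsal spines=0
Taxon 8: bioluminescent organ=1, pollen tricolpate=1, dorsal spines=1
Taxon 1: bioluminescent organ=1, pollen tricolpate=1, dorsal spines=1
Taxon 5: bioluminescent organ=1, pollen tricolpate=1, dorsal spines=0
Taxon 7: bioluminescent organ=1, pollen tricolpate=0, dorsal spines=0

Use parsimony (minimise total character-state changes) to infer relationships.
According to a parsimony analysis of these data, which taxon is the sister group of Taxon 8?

The outgroup has state '0' for every character, so '1' is the derived state throughout.
All ingroup taxa share the derived state '1' for bioluminescent organ; it defines the ingroup but does not resolve relationships within it.
Only Taxon 1, Taxon 5, and Taxon 8 show the derived state '1' for pollen tricolpate, supporting them as a clade.
dorsal spines: derived state '1' in Taxon 1 and Taxon 8 only — synapomorphy for {Taxon 1, Taxon 8}.
Most parsimonious ingroup topology: (((Taxon 8,Taxon 1),Taxon 5),Taxon 7).
Taxon 8 and Taxon 1 form a cherry on this tree, so they are sister taxa.

Taxon 1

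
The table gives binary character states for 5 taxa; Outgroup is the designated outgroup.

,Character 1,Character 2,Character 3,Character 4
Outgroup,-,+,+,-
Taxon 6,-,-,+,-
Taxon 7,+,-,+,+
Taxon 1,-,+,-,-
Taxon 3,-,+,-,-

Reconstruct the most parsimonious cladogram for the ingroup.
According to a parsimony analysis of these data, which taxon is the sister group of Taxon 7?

Character polarity is set by the outgroup: the derived state is whichever differs from the outgroup's state, so for Character 2, Character 3 the derived state is '-', and for the remaining characters it is '+'.
Character 1 (derived state '+') is unique to Taxon 7 (autapomorphy; uninformative for grouping).
Character 2: derived state '-' in Taxon 6 and Taxon 7 only — synapomorphy for {Taxon 6, Taxon 7}.
Only Taxon 1 and Taxon 3 show the derived state '-' for Character 3, supporting them as a clade.
Character 4 (derived state '+') is unique to Taxon 7 (autapomorphy; uninformative for grouping).
Most parsimonious ingroup topology: ((Taxon 6,Taxon 7),(Taxon 1,Taxon 3)).
Taxon 7 and Taxon 6 form a cherry on this tree, so they are sister taxa.

Taxon 6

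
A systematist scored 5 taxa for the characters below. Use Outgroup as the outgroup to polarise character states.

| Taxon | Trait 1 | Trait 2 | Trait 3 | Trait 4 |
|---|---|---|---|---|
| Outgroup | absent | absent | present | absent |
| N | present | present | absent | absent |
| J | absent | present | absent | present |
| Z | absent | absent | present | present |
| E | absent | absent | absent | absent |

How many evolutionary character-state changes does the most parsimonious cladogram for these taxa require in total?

Character polarity is set by the outgroup: the derived state is whichever differs from the outgroup's state, so for Trait 3 the derived state is 'absent', and for the remaining characters it is 'present'.
Trait 1 (derived state 'present') is unique to N (autapomorphy; uninformative for grouping).
Only J and N show the derived state 'present' for Trait 2, supporting them as a clade.
Trait 3 (derived state 'absent') is shared by E, J, and N — a synapomorphy uniting that clade.
Trait 4 (state 'present') occurs in J and Z but conflicts with the nesting implied by the other characters — most parsimoniously interpreted as homoplasy.
Most parsimonious ingroup topology: (((N,J),E),Z).
Changes per character on this tree: Trait 1: 1; Trait 2: 1; Trait 3: 1; Trait 4: 2.
Total = 5.

5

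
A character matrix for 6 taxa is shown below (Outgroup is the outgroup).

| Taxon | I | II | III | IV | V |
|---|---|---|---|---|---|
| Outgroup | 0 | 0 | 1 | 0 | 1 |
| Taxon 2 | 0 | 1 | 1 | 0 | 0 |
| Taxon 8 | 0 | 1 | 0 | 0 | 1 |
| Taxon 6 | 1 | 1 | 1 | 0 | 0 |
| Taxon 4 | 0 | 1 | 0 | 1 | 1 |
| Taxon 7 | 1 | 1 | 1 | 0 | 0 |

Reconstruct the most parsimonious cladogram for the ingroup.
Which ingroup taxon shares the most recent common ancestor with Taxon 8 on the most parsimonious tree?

Taxon 4

Character polarity is set by the outgroup: the derived state is whichever differs from the outgroup's state, so for III, V the derived state is '0', and for the remaining characters it is '1'.
I: derived state '1' in Taxon 6 and Taxon 7 only — synapomorphy for {Taxon 6, Taxon 7}.
II (derived state '1') is shared by all ingroup taxa — unites the whole ingroup.
Only Taxon 4 and Taxon 8 show the derived state '0' for III, supporting them as a clade.
IV: derived state '1' in Taxon 4 only — an autapomorphy, so it tells us nothing about relationships among taxa.
V (derived state '0') is shared by Taxon 2, Taxon 6, and Taxon 7 — a synapomorphy uniting that clade.
Most parsimonious ingroup topology: ((Taxon 2,(Taxon 6,Taxon 7)),(Taxon 8,Taxon 4)).
Taxon 8 and Taxon 4 form a cherry on this tree, so they are sister taxa.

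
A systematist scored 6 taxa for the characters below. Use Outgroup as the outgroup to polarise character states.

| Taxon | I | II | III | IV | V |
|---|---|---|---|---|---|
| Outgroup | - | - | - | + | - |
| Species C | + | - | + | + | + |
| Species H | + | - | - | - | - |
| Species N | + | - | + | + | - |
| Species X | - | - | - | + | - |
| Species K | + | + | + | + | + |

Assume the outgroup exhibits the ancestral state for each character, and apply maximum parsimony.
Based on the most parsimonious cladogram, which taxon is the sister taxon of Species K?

Species C

Character polarity is set by the outgroup: the derived state is whichever differs from the outgroup's state, so for IV the derived state is '-', and for the remaining characters it is '+'.
I: derived state '+' in Species C, Species H, Species K, and Species N only — synapomorphy for {Species C, Species H, Species K, Species N}.
II: derived state '+' in Species K only — an autapomorphy, so it tells us nothing about relationships among taxa.
III: derived state '+' in Species C, Species K, and Species N only — synapomorphy for {Species C, Species K, Species N}.
IV (derived state '-') is unique to Species H (autapomorphy; uninformative for grouping).
V: derived state '+' in Species C and Species K only — synapomorphy for {Species C, Species K}.
Most parsimonious ingroup topology: ((((Species C,Species K),Species N),Species H),Species X).
Species K and Species C form a cherry on this tree, so they are sister taxa.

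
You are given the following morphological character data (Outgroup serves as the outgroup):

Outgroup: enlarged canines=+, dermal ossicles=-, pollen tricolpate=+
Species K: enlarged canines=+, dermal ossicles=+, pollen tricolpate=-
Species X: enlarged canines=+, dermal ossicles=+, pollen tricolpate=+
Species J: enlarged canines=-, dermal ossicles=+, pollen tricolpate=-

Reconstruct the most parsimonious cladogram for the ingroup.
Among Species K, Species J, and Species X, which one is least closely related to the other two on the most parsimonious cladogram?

Species X

Character polarity is set by the outgroup: the derived state is whichever differs from the outgroup's state, so for enlarged canines, pollen tricolpate the derived state is '-', and for the remaining characters it is '+'.
enlarged canines: derived state '-' in Species J only — an autapomorphy, so it tells us nothing about relationships among taxa.
All ingroup taxa share the derived state '+' for dermal ossicles; it defines the ingroup but does not resolve relationships within it.
Only Species J and Species K show the derived state '-' for pollen tricolpate, supporting them as a clade.
Most parsimonious ingroup topology: ((Species K,Species J),Species X).
Species J and Species K share a more recent common ancestor with each other than either does with Species X, so Species X is the least closely related of the three.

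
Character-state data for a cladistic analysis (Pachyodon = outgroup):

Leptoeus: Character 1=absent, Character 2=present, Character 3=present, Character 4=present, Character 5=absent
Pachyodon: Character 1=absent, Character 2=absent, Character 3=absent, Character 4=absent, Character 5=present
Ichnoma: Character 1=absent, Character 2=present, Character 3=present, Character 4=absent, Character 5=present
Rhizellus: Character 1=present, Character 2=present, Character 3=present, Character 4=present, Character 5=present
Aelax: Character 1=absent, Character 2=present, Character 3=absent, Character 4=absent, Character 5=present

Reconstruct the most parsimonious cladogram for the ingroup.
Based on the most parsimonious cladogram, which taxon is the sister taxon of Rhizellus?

Leptoeus

Character polarity is set by the outgroup: the derived state is whichever differs from the outgroup's state, so for Character 5 the derived state is 'absent', and for the remaining characters it is 'present'.
Character 1 (derived state 'present') is unique to Rhizellus (autapomorphy; uninformative for grouping).
Character 2 (derived state 'present') is shared by all ingroup taxa — unites the whole ingroup.
Character 3 (derived state 'present') is shared by Ichnoma, Leptoeus, and Rhizellus — a synapomorphy uniting that clade.
Only Leptoeus and Rhizellus show the derived state 'present' for Character 4, supporting them as a clade.
Character 5 (derived state 'absent') is unique to Leptoeus (autapomorphy; uninformative for grouping).
Most parsimonious ingroup topology: (((Rhizellus,Leptoeus),Ichnoma),Aelax).
Rhizellus and Leptoeus form a cherry on this tree, so they are sister taxa.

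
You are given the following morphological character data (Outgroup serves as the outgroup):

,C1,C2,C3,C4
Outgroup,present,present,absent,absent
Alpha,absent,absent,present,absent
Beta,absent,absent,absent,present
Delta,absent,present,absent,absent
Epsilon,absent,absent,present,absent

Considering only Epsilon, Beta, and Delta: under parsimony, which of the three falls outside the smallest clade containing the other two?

Character polarity is set by the outgroup: the derived state is whichever differs from the outgroup's state, so for C1, C2 the derived state is 'absent', and for the remaining characters it is 'present'.
All ingroup taxa share the derived state 'absent' for C1; it defines the ingroup but does not resolve relationships within it.
C2 (derived state 'absent') is shared by Alpha, Beta, and Epsilon — a synapomorphy uniting that clade.
Only Alpha and Epsilon show the derived state 'present' for C3, supporting them as a clade.
C4 (derived state 'present') is unique to Beta (autapomorphy; uninformative for grouping).
Most parsimonious ingroup topology: (((Alpha,Epsilon),Beta),Delta).
Epsilon and Beta share a more recent common ancestor with each other than either does with Delta, so Delta is the least closely related of the three.

Delta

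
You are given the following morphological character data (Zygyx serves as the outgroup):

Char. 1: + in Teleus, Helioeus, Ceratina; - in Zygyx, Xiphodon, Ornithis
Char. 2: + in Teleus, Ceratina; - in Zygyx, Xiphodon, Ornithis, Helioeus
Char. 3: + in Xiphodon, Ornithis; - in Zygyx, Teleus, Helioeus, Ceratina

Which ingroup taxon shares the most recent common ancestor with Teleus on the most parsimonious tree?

Ceratina

The outgroup has state '-' for every character, so '+' is the derived state throughout.
Char. 1 (derived state '+') is shared by Ceratina, Helioeus, and Teleus — a synapomorphy uniting that clade.
Char. 2: derived state '+' in Ceratina and Teleus only — synapomorphy for {Ceratina, Teleus}.
Only Ornithis and Xiphodon show the derived state '+' for Char. 3, supporting them as a clade.
Most parsimonious ingroup topology: ((Xiphodon,Ornithis),((Teleus,Ceratina),Helioeus)).
Teleus and Ceratina form a cherry on this tree, so they are sister taxa.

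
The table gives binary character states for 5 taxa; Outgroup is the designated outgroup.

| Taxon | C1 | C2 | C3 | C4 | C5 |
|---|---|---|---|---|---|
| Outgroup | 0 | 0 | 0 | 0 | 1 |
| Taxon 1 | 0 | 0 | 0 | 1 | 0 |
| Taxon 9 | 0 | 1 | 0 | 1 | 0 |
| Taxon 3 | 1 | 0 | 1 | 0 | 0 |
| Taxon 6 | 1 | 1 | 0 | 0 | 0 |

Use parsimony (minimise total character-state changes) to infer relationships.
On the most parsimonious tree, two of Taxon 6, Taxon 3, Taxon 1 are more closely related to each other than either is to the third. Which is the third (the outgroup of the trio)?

Character polarity is set by the outgroup: the derived state is whichever differs from the outgroup's state, so for C5 the derived state is '0', and for the remaining characters it is '1'.
C1 (derived state '1') is shared by Taxon 3 and Taxon 6 — a synapomorphy uniting that clade.
C2 (state '1') occurs in Taxon 6 and Taxon 9 but conflicts with the nesting implied by the other characters — most parsimoniously interpreted as homoplasy.
C3 (derived state '1') is unique to Taxon 3 (autapomorphy; uninformative for grouping).
C4 (derived state '1') is shared by Taxon 1 and Taxon 9 — a synapomorphy uniting that clade.
C5 (derived state '0') is shared by all ingroup taxa — unites the whole ingroup.
Most parsimonious ingroup topology: ((Taxon 1,Taxon 9),(Taxon 3,Taxon 6)).
Taxon 6 and Taxon 3 share a more recent common ancestor with each other than either does with Taxon 1, so Taxon 1 is the least closely related of the three.

Taxon 1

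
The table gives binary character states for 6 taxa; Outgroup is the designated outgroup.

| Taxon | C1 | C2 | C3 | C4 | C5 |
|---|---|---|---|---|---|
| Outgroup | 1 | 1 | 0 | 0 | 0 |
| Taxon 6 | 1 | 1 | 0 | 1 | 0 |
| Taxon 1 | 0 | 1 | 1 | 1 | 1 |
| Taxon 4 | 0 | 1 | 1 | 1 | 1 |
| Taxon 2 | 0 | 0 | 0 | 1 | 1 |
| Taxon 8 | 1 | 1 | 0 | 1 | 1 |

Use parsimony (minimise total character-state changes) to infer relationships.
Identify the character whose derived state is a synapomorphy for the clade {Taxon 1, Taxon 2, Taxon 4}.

Character polarity is set by the outgroup: the derived state is whichever differs from the outgroup's state, so for C1, C2 the derived state is '0', and for the remaining characters it is '1'.
C1 (derived state '0') is shared by Taxon 1, Taxon 2, and Taxon 4 — a synapomorphy uniting that clade.
C2 (derived state '0') is unique to Taxon 2 (autapomorphy; uninformative for grouping).
C3 (derived state '1') is shared by Taxon 1 and Taxon 4 — a synapomorphy uniting that clade.
All ingroup taxa share the derived state '1' for C4; it defines the ingroup but does not resolve relationships within it.
Only Taxon 1, Taxon 2, Taxon 4, and Taxon 8 show the derived state '1' for C5, supporting them as a clade.
Most parsimonious ingroup topology: (Taxon 6,(((Taxon 1,Taxon 4),Taxon 2),Taxon 8)).
The clade {Taxon 1, Taxon 2, Taxon 4} is supported by C1: its derived state '0' occurs in exactly those taxa and in no other taxon (including the outgroup).

C1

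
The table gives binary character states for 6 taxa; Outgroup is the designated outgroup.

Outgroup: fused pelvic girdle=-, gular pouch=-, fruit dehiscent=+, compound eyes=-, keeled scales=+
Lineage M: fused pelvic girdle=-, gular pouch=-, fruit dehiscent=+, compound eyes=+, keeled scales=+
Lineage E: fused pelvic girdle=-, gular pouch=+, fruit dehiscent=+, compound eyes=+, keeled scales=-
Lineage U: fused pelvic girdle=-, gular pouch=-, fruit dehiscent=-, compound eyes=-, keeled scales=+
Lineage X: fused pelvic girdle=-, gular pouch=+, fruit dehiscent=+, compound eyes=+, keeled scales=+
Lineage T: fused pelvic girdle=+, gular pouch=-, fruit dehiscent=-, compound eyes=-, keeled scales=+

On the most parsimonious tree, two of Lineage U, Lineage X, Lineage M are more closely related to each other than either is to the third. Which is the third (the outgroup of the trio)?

Character polarity is set by the outgroup: the derived state is whichever differs from the outgroup's state, so for fruit dehiscent, keeled scales the derived state is '-', and for the remaining characters it is '+'.
fused pelvic girdle (derived state '+') is unique to Lineage T (autapomorphy; uninformative for grouping).
gular pouch (derived state '+') is shared by Lineage E and Lineage X — a synapomorphy uniting that clade.
fruit dehiscent (derived state '-') is shared by Lineage T and Lineage U — a synapomorphy uniting that clade.
Only Lineage E, Lineage M, and Lineage X show the derived state '+' for compound eyes, supporting them as a clade.
keeled scales: derived state '-' in Lineage E only — an autapomorphy, so it tells us nothing about relationships among taxa.
Most parsimonious ingroup topology: ((Lineage M,(Lineage E,Lineage X)),(Lineage U,Lineage T)).
Lineage X and Lineage M share a more recent common ancestor with each other than either does with Lineage U, so Lineage U is the least closely related of the three.

Lineage U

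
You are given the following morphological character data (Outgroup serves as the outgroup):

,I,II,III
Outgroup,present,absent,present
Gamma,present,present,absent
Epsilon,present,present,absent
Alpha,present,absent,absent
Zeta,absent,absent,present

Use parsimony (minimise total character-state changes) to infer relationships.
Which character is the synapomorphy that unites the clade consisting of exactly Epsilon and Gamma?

Character polarity is set by the outgroup: the derived state is whichever differs from the outgroup's state, so for I, III the derived state is 'absent', and for the remaining characters it is 'present'.
I: derived state 'absent' in Zeta only — an autapomorphy, so it tells us nothing about relationships among taxa.
II: derived state 'present' in Epsilon and Gamma only — synapomorphy for {Epsilon, Gamma}.
III (derived state 'absent') is shared by Alpha, Epsilon, and Gamma — a synapomorphy uniting that clade.
Most parsimonious ingroup topology: (((Gamma,Epsilon),Alpha),Zeta).
The clade {Epsilon, Gamma} is supported by II: its derived state 'present' occurs in exactly those taxa and in no other taxon (including the outgroup).

II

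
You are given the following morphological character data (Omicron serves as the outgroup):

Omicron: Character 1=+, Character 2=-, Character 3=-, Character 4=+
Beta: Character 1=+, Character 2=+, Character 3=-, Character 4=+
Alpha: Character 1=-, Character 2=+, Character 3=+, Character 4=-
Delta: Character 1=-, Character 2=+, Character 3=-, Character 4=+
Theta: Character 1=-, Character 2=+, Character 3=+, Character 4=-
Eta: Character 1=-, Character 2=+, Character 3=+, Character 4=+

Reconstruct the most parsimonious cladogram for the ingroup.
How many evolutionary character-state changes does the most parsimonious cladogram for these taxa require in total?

Character polarity is set by the outgroup: the derived state is whichever differs from the outgroup's state, so for Character 1, Character 4 the derived state is '-', and for the remaining characters it is '+'.
Character 1: derived state '-' in Alpha, Delta, Eta, and Theta only — synapomorphy for {Alpha, Delta, Eta, Theta}.
All ingroup taxa share the derived state '+' for Character 2; it defines the ingroup but does not resolve relationships within it.
Character 3 (derived state '+') is shared by Alpha, Eta, and Theta — a synapomorphy uniting that clade.
Character 4: derived state '-' in Alpha and Theta only — synapomorphy for {Alpha, Theta}.
Most parsimonious ingroup topology: (Beta,(((Alpha,Theta),Eta),Delta)).
Changes per character on this tree: Character 1: 1; Character 2: 1; Character 3: 1; Character 4: 1.
Total = 4.

4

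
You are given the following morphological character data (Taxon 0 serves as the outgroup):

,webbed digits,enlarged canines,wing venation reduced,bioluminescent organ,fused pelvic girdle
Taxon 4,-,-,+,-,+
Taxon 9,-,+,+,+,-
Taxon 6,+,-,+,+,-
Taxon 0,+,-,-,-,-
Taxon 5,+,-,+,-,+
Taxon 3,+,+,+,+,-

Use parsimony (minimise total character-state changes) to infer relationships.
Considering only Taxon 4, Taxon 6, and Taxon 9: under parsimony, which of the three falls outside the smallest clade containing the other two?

Taxon 4

Character polarity is set by the outgroup: the derived state is whichever differs from the outgroup's state, so for webbed digits the derived state is '-', and for the remaining characters it is '+'.
webbed digits groups Taxon 4 and Taxon 9, which is incompatible with the clades supported by the remaining characters; treating it as convergent (homoplasy) costs fewer steps than any alternative tree.
enlarged canines: derived state '+' in Taxon 3 and Taxon 9 only — synapomorphy for {Taxon 3, Taxon 9}.
All ingroup taxa share the derived state '+' for wing venation reduced; it defines the ingroup but does not resolve relationships within it.
Only Taxon 3, Taxon 6, and Taxon 9 show the derived state '+' for bioluminescent organ, supporting them as a clade.
fused pelvic girdle: derived state '+' in Taxon 4 and Taxon 5 only — synapomorphy for {Taxon 4, Taxon 5}.
Most parsimonious ingroup topology: ((Taxon 4,Taxon 5),((Taxon 3,Taxon 9),Taxon 6)).
Taxon 9 and Taxon 6 share a more recent common ancestor with each other than either does with Taxon 4, so Taxon 4 is the least closely related of the three.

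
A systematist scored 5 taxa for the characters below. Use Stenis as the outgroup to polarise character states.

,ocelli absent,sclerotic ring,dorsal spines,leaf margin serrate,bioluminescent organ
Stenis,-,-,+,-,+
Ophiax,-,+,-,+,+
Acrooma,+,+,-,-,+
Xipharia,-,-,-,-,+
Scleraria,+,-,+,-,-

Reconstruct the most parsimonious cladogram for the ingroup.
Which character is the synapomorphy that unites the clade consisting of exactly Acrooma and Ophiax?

sclerotic ring

Character polarity is set by the outgroup: the derived state is whichever differs from the outgroup's state, so for dorsal spines, bioluminescent organ the derived state is '-', and for the remaining characters it is '+'.
ocelli absent (state '+') occurs in Acrooma and Scleraria but conflicts with the nesting implied by the other characters — most parsimoniously interpreted as homoplasy.
sclerotic ring: derived state '+' in Acrooma and Ophiax only — synapomorphy for {Acrooma, Ophiax}.
dorsal spines: derived state '-' in Acrooma, Ophiax, and Xipharia only — synapomorphy for {Acrooma, Ophiax, Xipharia}.
leaf margin serrate (derived state '+') is unique to Ophiax (autapomorphy; uninformative for grouping).
bioluminescent organ: derived state '-' in Scleraria only — an autapomorphy, so it tells us nothing about relationships among taxa.
Most parsimonious ingroup topology: (((Ophiax,Acrooma),Xipharia),Scleraria).
The clade {Acrooma, Ophiax} is supported by sclerotic ring: its derived state '+' occurs in exactly those taxa and in no other taxon (including the outgroup).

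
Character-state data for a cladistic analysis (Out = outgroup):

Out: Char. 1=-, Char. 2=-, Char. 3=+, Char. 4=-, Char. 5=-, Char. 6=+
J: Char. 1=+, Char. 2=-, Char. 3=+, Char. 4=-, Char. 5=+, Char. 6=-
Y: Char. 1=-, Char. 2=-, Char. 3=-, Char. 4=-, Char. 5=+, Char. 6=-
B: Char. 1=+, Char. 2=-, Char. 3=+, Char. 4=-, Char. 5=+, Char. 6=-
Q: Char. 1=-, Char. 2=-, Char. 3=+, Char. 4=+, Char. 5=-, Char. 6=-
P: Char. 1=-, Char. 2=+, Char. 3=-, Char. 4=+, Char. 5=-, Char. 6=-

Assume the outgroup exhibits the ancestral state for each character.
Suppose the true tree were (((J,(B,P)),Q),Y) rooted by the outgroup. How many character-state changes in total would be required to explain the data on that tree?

11

Map each character onto (((J,(B,P)),Q),Y) (rooted by Out) and count the minimum state changes it requires (Fitch parsimony):
Char. 1: 2; Char. 2: 1; Char. 3: 2; Char. 4: 2; Char. 5: 3; Char. 6: 1.
Total tree length = 11.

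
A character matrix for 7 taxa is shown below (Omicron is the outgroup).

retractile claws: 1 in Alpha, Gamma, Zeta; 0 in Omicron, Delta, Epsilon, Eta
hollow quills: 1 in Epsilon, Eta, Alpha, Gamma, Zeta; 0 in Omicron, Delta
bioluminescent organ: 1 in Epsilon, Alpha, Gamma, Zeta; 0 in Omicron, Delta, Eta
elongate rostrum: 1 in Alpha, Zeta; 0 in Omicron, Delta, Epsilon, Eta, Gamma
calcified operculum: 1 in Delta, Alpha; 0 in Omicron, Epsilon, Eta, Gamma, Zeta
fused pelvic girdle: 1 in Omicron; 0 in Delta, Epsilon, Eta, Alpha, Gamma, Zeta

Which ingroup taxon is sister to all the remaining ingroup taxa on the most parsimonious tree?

Delta

Character polarity is set by the outgroup: the derived state is whichever differs from the outgroup's state, so for fused pelvic girdle the derived state is '0', and for the remaining characters it is '1'.
retractile claws (derived state '1') is shared by Alpha, Gamma, and Zeta — a synapomorphy uniting that clade.
hollow quills (derived state '1') is shared by Alpha, Epsilon, Eta, Gamma, and Zeta — a synapomorphy uniting that clade.
Only Alpha, Epsilon, Gamma, and Zeta show the derived state '1' for bioluminescent organ, supporting them as a clade.
elongate rostrum (derived state '1') is shared by Alpha and Zeta — a synapomorphy uniting that clade.
calcified operculum groups Alpha and Delta, which is incompatible with the clades supported by the remaining characters; treating it as convergent (homoplasy) costs fewer steps than any alternative tree.
All ingroup taxa share the derived state '0' for fused pelvic girdle; it defines the ingroup but does not resolve relationships within it.
Most parsimonious ingroup topology: (Delta,((Epsilon,((Alpha,Zeta),Gamma)),Eta)).
Delta is sister to the clade containing all other ingroup taxa, so it is the earliest-diverging (most basal) ingroup lineage.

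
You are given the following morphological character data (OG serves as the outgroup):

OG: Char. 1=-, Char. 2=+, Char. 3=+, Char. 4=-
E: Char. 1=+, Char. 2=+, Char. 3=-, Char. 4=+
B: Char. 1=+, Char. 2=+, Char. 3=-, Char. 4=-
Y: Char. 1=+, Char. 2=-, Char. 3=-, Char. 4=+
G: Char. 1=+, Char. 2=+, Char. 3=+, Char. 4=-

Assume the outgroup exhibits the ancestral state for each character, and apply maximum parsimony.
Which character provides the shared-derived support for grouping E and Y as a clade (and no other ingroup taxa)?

Char. 4

Character polarity is set by the outgroup: the derived state is whichever differs from the outgroup's state, so for Char. 2, Char. 3 the derived state is '-', and for the remaining characters it is '+'.
All ingroup taxa share the derived state '+' for Char. 1; it defines the ingroup but does not resolve relationships within it.
Char. 2 (derived state '-') is unique to Y (autapomorphy; uninformative for grouping).
Char. 3 (derived state '-') is shared by B, E, and Y — a synapomorphy uniting that clade.
Char. 4 (derived state '+') is shared by E and Y — a synapomorphy uniting that clade.
Most parsimonious ingroup topology: (((E,Y),B),G).
The clade {E, Y} is supported by Char. 4: its derived state '+' occurs in exactly those taxa and in no other taxon (including the outgroup).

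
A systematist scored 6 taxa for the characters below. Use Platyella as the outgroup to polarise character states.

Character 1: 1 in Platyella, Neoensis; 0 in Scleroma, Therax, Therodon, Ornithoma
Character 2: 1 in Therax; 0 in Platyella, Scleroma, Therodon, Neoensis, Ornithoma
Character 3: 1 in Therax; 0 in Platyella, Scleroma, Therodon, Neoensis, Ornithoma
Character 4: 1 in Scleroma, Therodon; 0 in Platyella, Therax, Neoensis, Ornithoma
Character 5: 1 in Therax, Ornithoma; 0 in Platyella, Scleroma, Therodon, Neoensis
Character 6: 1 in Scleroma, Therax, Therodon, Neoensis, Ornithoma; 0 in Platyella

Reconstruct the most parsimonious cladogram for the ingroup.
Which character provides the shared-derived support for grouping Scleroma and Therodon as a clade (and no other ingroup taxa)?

Character polarity is set by the outgroup: the derived state is whichever differs from the outgroup's state, so for Character 1 the derived state is '0', and for the remaining characters it is '1'.
Character 1 (derived state '0') is shared by Ornithoma, Scleroma, Therax, and Therodon — a synapomorphy uniting that clade.
Character 2 (derived state '1') is unique to Therax (autapomorphy; uninformative for grouping).
Character 3 (derived state '1') is unique to Therax (autapomorphy; uninformative for grouping).
Only Scleroma and Therodon show the derived state '1' for Character 4, supporting them as a clade.
Character 5: derived state '1' in Ornithoma and Therax only — synapomorphy for {Ornithoma, Therax}.
Character 6 (derived state '1') is shared by all ingroup taxa — unites the whole ingroup.
Most parsimonious ingroup topology: (((Scleroma,Therodon),(Therax,Ornithoma)),Neoensis).
The clade {Scleroma, Therodon} is supported by Character 4: its derived state '1' occurs in exactly those taxa and in no other taxon (including the outgroup).

Character 4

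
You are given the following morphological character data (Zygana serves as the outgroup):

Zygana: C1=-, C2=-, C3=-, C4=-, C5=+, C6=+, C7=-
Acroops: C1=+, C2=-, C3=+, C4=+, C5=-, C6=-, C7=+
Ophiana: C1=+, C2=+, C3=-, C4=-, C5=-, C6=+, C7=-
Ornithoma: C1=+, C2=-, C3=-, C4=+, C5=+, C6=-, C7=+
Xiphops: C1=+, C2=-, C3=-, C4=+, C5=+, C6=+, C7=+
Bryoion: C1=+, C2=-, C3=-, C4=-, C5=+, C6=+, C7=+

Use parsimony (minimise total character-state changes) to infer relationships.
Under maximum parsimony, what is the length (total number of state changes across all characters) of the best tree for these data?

8

Character polarity is set by the outgroup: the derived state is whichever differs from the outgroup's state, so for C5, C6 the derived state is '-', and for the remaining characters it is '+'.
All ingroup taxa share the derived state '+' for C1; it defines the ingroup but does not resolve relationships within it.
C2: derived state '+' in Ophiana only — an autapomorphy, so it tells us nothing about relationships among taxa.
C3: derived state '+' in Acroops only — an autapomorphy, so it tells us nothing about relationships among taxa.
Only Acroops, Ornithoma, and Xiphops show the derived state '+' for C4, supporting them as a clade.
C5 groups Acroops and Ophiana, which is incompatible with the clades supported by the remaining characters; treating it as convergent (homoplasy) costs fewer steps than any alternative tree.
Only Acroops and Ornithoma show the derived state '-' for C6, supporting them as a clade.
Only Acroops, Bryoion, Ornithoma, and Xiphops show the derived state '+' for C7, supporting them as a clade.
Most parsimonious ingroup topology: ((((Acroops,Ornithoma),Xiphops),Bryoion),Ophiana).
Changes per character on this tree: C1: 1; C2: 1; C3: 1; C4: 1; C5: 2; C6: 1; C7: 1.
Total = 8.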